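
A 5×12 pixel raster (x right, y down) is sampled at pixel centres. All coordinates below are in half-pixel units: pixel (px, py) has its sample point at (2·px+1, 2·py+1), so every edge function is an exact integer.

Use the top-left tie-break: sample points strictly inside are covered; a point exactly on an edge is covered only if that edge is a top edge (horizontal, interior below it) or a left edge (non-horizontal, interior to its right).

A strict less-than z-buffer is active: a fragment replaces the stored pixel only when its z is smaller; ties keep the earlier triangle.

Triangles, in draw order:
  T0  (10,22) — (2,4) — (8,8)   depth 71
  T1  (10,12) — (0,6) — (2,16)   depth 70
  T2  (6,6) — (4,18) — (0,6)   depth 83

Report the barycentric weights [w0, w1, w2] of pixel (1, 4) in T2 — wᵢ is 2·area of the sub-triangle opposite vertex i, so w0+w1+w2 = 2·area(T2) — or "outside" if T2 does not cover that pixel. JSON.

T0:
  2·area = 76
  edge (10, 22)→(2, 4): d=(-8,-18) top-left  bias=+0
  edge (2, 4)→(8, 8): d=(6,4) right/bottom  bias=-1
  edge (8, 8)→(10, 22): d=(2,14) right/bottom  bias=-1
    (3,0)@(7, 1): e=[114,-38,0] → ·  [on edge]
    (1,2)@(3, 5): e=[10,2,64] → █
    (2,2)@(5, 5): e=[46,-6,36] → ·
    (1,3)@(3, 7): e=[-6,14,68] → ·
    (2,3)@(5, 7): e=[30,6,40] → █
    (3,3)@(7, 7): e=[66,-2,12] → ·
    (2,4)@(5, 9): e=[14,18,44] → █
    (3,4)@(7, 9): e=[50,10,16] → █
    (4,4)@(9, 9): e=[86,2,-12] → ·
    (2,5)@(5, 11): e=[-2,30,48] → ·
    (3,5)@(7, 11): e=[34,22,20] → █
    (4,5)@(9, 11): e=[70,14,-8] → ·
    (4,7)@(9, 15): e=[38,38,0] → ·  [on edge]
  covered (9 px):
    · · · · ·
    · · · · ·
    · █ · · ·
    · · █ · ·
    · · █ █ ·
    · · · █ ·
    · · · █ ·
    · · · █ ·
    · · · · █
    · · · · █
    · · · · ·
    · · · · ·
T1:
  2·area = 88  (B↔C swapped to make it positive)
  edge (10, 12)→(2, 16): d=(-8,4) right/bottom  bias=-1
  edge (2, 16)→(0, 6): d=(-2,-10) top-left  bias=+0
  edge (0, 6)→(10, 12): d=(10,6) right/bottom  bias=-1
    (0,3)@(1, 7): e=[76,8,4] → █
    (1,3)@(3, 7): e=[68,28,-8] → ·
    (0,4)@(1, 9): e=[60,4,24] → █
    (1,4)@(3, 9): e=[52,24,12] → █
    (2,4)@(5, 9): e=[44,44,0] → ·  [on edge]
    (0,5)@(1, 11): e=[44,0,44] → █  [on edge]
    (2,5)@(5, 11): e=[28,40,20] → █
    (3,5)@(7, 11): e=[20,60,8] → █
    (4,5)@(9, 11): e=[12,80,-4] → ·
    (0,6)@(1, 13): e=[28,-4,64] → ·
    (1,6)@(3, 13): e=[20,16,52] → █
    (4,6)@(9, 13): e=[-4,76,16] → ·
    (1,10)@(3, 21): e=[-44,0,132] → ·  [on edge]
  covered (11 px):
    · · · · ·
    · · · · ·
    · · · · ·
    █ · · · ·
    █ █ · · ·
    █ █ █ █ ·
    · █ █ █ ·
    · █ · · ·
    · · · · ·
    · · · · ·
    · · · · ·
    · · · · ·
T2:
  2·area = 72
  edge (6, 6)→(4, 18): d=(-2,12) right/bottom  bias=-1
  edge (4, 18)→(0, 6): d=(-4,-12) top-left  bias=+0
  edge (0, 6)→(6, 6): d=(6,0) top-left  bias=+0
    (0,3)@(1, 7): e=[58,8,6] → █
    (1,3)@(3, 7): e=[34,32,6] → █
    (2,3)@(5, 7): e=[10,56,6] → █
    (3,3)@(7, 7): e=[-14,80,6] → ·
    (0,4)@(1, 9): e=[54,0,18] → █  [on edge]
    (3,4)@(7, 9): e=[-18,72,18] → ·
    (0,5)@(1, 11): e=[50,-8,30] → ·
    (1,5)@(3, 11): e=[26,16,30] → █
    (3,5)@(7, 11): e=[-22,64,30] → ·
    (1,6)@(3, 13): e=[22,8,42] → █
    (2,6)@(5, 13): e=[-2,32,42] → ·
    (1,7)@(3, 15): e=[18,0,54] → █  [on edge]
    (2,10)@(5, 21): e=[-18,0,90] → ·  [on edge]
  covered (10 px):
    · · · · ·
    · · · · ·
    · · · · ·
    █ █ █ · ·
    █ █ █ · ·
    · █ █ · ·
    · █ · · ·
    · █ · · ·
    · · · · ·
    · · · · ·
    · · · · ·
    · · · · ·

Final: [24,18,30]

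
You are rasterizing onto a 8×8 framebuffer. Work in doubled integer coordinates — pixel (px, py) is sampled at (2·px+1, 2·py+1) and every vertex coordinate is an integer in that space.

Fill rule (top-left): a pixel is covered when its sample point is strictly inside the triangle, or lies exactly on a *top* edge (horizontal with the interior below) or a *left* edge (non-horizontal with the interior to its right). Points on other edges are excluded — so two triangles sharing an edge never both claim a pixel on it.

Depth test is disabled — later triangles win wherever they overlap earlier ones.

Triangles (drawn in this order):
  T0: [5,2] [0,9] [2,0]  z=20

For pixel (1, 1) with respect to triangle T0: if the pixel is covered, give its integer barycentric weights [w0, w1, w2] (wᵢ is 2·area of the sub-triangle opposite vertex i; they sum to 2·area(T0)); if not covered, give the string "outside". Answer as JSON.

T0:
  2·area = 31
  edge (5, 2)→(0, 9): d=(-5,7) right/bottom  bias=-1
  edge (0, 9)→(2, 0): d=(2,-9) top-left  bias=+0
  edge (2, 0)→(5, 2): d=(3,2) right/bottom  bias=-1
    (1,0)@(3, 1): e=[19,11,1] → X
    (2,0)@(5, 1): e=[5,29,-3] → .
    (1,1)@(3, 3): e=[9,15,7] → X
    (2,1)@(5, 3): e=[-5,33,3] → .
    (0,2)@(1, 5): e=[13,1,17] → X
    (1,2)@(3, 5): e=[-1,19,13] → .
    (0,3)@(1, 7): e=[3,5,23] → X
    (1,3)@(3, 7): e=[-11,23,19] → .
    (0,4)@(1, 9): e=[-7,9,29] → .
  covered (4 px):
    . X . . . . . .
    . X . . . . . .
    X . . . . . . .
    X . . . . . . .
    . . . . . . . .
    . . . . . . . .
    . . . . . . . .
    . . . . . . . .

Final: [15,7,9]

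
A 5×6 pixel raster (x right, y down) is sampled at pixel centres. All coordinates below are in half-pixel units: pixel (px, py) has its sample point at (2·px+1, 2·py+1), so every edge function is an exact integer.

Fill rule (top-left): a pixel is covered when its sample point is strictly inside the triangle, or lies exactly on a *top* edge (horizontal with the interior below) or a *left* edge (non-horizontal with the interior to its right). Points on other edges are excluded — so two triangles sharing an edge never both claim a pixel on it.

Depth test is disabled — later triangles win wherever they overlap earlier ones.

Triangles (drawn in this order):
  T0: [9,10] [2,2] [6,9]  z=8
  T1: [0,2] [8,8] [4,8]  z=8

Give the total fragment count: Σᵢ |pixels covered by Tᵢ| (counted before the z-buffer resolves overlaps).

T0:
  2·area = 17  (B↔C swapped to make it positive)
  edge (9, 10)→(6, 9): d=(-3,-1) top-left  bias=+0
  edge (6, 9)→(2, 2): d=(-4,-7) top-left  bias=+0
  edge (2, 2)→(9, 10): d=(7,8) right/bottom  bias=-1
    (2,3)@(5, 7): e=[5,1,11] → X
    (3,3)@(7, 7): e=[7,15,-5] → .
    (2,4)@(5, 9): e=[-1,-7,25] → .
    (3,4)@(7, 9): e=[1,7,9] → X
    (4,4)@(9, 9): e=[3,21,-7] → .
    (3,5)@(7, 11): e=[-5,-1,23] → .
  covered (2 px):
    . . . . .
    . . . . .
    . . . . .
    . . X . .
    . . . X .
    . . . . .
T1:
  2·area = 24
  edge (0, 2)→(8, 8): d=(8,6) right/bottom  bias=-1
  edge (8, 8)→(4, 8): d=(-4,0) right/bottom  bias=-1
  edge (4, 8)→(0, 2): d=(-4,-6) top-left  bias=+0
    (0,1)@(1, 3): e=[2,20,2] → X
    (1,1)@(3, 3): e=[-10,20,14] → .
    (0,2)@(1, 5): e=[18,12,-6] → .
    (1,2)@(3, 5): e=[6,12,6] → X
    (2,2)@(5, 5): e=[-6,12,18] → .
    (1,3)@(3, 7): e=[22,4,-2] → .
    (2,3)@(5, 7): e=[10,4,10] → X
    (3,3)@(7, 7): e=[-2,4,22] → .
    (2,4)@(5, 9): e=[26,-4,2] → .
  covered (3 px):
    . . . . .
    X . . . .
    . X . . .
    . . X . .
    . . . . .
    . . . . .

Final: 5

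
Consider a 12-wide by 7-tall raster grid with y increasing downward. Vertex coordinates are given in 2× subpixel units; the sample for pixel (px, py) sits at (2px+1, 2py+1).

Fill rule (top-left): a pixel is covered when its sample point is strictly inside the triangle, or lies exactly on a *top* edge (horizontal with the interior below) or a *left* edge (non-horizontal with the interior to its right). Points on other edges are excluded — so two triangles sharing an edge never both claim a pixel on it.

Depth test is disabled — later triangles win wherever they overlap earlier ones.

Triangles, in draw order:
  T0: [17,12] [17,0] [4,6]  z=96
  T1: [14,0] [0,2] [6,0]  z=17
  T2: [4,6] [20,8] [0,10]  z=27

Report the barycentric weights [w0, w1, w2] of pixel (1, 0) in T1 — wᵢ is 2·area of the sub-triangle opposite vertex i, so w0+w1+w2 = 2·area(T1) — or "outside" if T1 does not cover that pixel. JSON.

T0:
  2·area = 156  (B↔C swapped to make it positive)
  edge (17, 12)→(4, 6): d=(-13,-6) top-left  bias=+0
  edge (4, 6)→(17, 0): d=(13,-6) top-left  bias=+0
  edge (17, 0)→(17, 12): d=(0,12) right/bottom  bias=-1
    (7,0)@(15, 1): e=[131,1,24] → █
    (8,0)@(17, 1): e=[143,13,0] → ·  [on edge]
    (5,1)@(11, 3): e=[81,3,72] → █
    (6,1)@(13, 3): e=[93,15,48] → █
    (8,1)@(17, 3): e=[117,39,0] → ·  [on edge]
    (3,2)@(7, 5): e=[31,5,120] → █
    (4,2)@(9, 5): e=[43,17,96] → █
    (8,2)@(17, 5): e=[91,65,0] → ·  [on edge]
    (3,3)@(7, 7): e=[5,31,120] → █
    (8,3)@(17, 7): e=[65,91,0] → ·  [on edge]
    (3,4)@(7, 9): e=[-21,57,120] → ·
    (4,4)@(9, 9): e=[-9,69,96] → ·
    (8,4)@(17, 9): e=[39,117,0] → ·  [on edge]
    (8,5)@(17, 11): e=[13,143,0] → ·  [on edge]
    (8,6)@(17, 13): e=[-13,169,0] → ·  [on edge]
  covered (18 px):
    · · · · · · · █ · · · ·
    · · · · · █ █ █ · · · ·
    · · · █ █ █ █ █ · · · ·
    · · · █ █ █ █ █ · · · ·
    · · · · · █ █ █ · · · ·
    · · · · · · · █ · · · ·
    · · · · · · · · · · · ·
T1:
  2·area = 16
  edge (14, 0)→(0, 2): d=(-14,2) right/bottom  bias=-1
  edge (0, 2)→(6, 0): d=(6,-2) top-left  bias=+0
  edge (6, 0)→(14, 0): d=(8,0) top-left  bias=+0
    (1,0)@(3, 1): e=[8,0,8] → █  [on edge]
    (2,0)@(5, 1): e=[4,4,8] → █
    (3,0)@(7, 1): e=[0,8,8] → ·  [on edge]
    (1,1)@(3, 3): e=[-20,12,24] → ·
    (2,1)@(5, 3): e=[-24,16,24] → ·
  covered (2 px):
    · █ █ · · · · · · · · ·
    · · · · · · · · · · · ·
    · · · · · · · · · · · ·
    · · · · · · · · · · · ·
    · · · · · · · · · · · ·
    · · · · · · · · · · · ·
    · · · · · · · · · · · ·
T2:
  2·area = 72
  edge (4, 6)→(20, 8): d=(16,2) right/bottom  bias=-1
  edge (20, 8)→(0, 10): d=(-20,2) right/bottom  bias=-1
  edge (0, 10)→(4, 6): d=(4,-4) top-left  bias=+0
    (4,0)@(9, 1): e=[-90,162,0] → ·  [on edge]
    (3,1)@(7, 3): e=[-54,126,0] → ·  [on edge]
    (2,2)@(5, 5): e=[-18,90,0] → ·  [on edge]
    (1,3)@(3, 7): e=[18,54,0] → █  [on edge]
    (2,3)@(5, 7): e=[14,50,8] → █
    (3,3)@(7, 7): e=[10,46,16] → █
    (4,3)@(9, 7): e=[6,42,24] → █
    (5,3)@(11, 7): e=[2,38,32] → █
    (6,3)@(13, 7): e=[-2,34,40] → ·
    (0,4)@(1, 9): e=[54,18,0] → █  [on edge]
    (5,4)@(11, 9): e=[34,-2,40] → ·
    (0,5)@(1, 11): e=[86,-22,8] → ·
  covered (10 px):
    · · · · · · · · · · · ·
    · · · · · · · · · · · ·
    · · · · · · · · · · · ·
    · █ █ █ █ █ · · · · · ·
    █ █ █ █ █ · · · · · · ·
    · · · · · · · · · · · ·
    · · · · · · · · · · · ·

Final: [0,8,8]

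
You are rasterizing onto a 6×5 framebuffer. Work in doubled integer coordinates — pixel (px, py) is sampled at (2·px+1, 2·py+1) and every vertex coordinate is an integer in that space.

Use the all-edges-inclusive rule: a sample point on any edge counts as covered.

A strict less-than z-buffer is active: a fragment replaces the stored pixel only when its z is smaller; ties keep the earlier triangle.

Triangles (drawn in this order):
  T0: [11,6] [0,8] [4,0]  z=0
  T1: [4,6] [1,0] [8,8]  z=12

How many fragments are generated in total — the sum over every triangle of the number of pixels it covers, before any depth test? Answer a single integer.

T0:
  2·area = 80
  edge (11, 6)→(0, 8): d=(-11,2) inclusive
  edge (0, 8)→(4, 0): d=(4,-8) inclusive
  edge (4, 0)→(11, 6): d=(7,6) inclusive
    (2,0)@(5, 1): e=[67,12,1] → █
    (3,0)@(7, 1): e=[63,28,-11] → ·
    (1,1)@(3, 3): e=[49,4,27] → █
    (3,1)@(7, 3): e=[41,36,3] → █
    (4,1)@(9, 3): e=[37,52,-9] → ·
    (1,2)@(3, 5): e=[27,12,41] → █
    (4,2)@(9, 5): e=[15,60,5] → █
    (5,2)@(11, 5): e=[11,76,-7] → ·
    (0,3)@(1, 7): e=[9,4,67] → █
    (3,3)@(7, 7): e=[-3,52,31] → ·
    (4,3)@(9, 7): e=[-7,68,19] → ·
    (0,4)@(1, 9): e=[-13,12,81] → ·
  covered (11 px):
    · · █ · · ·
    · █ █ █ · ·
    · █ █ █ █ ·
    █ █ █ · · ·
    · · · · · ·
T1:
  2·area = 18
  edge (4, 6)→(1, 0): d=(-3,-6) inclusive
  edge (1, 0)→(8, 8): d=(7,8) inclusive
  edge (8, 8)→(4, 6): d=(-4,-2) inclusive
    (1,1)@(3, 3): e=[3,5,10] → █
    (2,1)@(5, 3): e=[15,-11,14] → ·
    (1,2)@(3, 5): e=[-3,19,2] → ·
    (2,2)@(5, 5): e=[9,3,6] → █
    (3,2)@(7, 5): e=[21,-13,10] → ·
    (2,3)@(5, 7): e=[3,17,-2] → ·
    (3,3)@(7, 7): e=[15,1,2] → █
    (4,3)@(9, 7): e=[27,-15,6] → ·
    (3,4)@(7, 9): e=[9,15,-6] → ·
  covered (3 px):
    · · · · · ·
    · █ · · · ·
    · · █ · · ·
    · · · █ · ·
    · · · · · ·

Answer: 14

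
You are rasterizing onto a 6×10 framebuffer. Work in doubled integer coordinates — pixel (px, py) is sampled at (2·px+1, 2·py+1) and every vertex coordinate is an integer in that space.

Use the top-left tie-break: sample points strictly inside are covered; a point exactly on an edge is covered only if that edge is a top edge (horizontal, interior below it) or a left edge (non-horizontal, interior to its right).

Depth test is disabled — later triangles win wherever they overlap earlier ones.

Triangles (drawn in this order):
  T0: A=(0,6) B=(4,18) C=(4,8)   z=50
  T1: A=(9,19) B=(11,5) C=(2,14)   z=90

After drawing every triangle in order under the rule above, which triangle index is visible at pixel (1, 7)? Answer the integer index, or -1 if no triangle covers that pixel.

T0:
  2·area = 40  (B↔C swapped to make it positive)
  edge (0, 6)→(4, 8): d=(4,2) right/bottom  bias=-1
  edge (4, 8)→(4, 18): d=(0,10) right/bottom  bias=-1
  edge (4, 18)→(0, 6): d=(-4,-12) top-left  bias=+0
    (0,3)@(1, 7): e=[2,30,8] → X
    (1,3)@(3, 7): e=[-2,10,32] → .
    (0,4)@(1, 9): e=[10,30,0] → X  [on edge]
    (1,4)@(3, 9): e=[6,10,24] → X
    (2,4)@(5, 9): e=[2,-10,48] → .
    (0,5)@(1, 11): e=[18,30,-8] → .
    (1,5)@(3, 11): e=[14,10,16] → X
    (2,5)@(5, 11): e=[10,-10,40] → .
    (1,6)@(3, 13): e=[22,10,8] → X
    (2,6)@(5, 13): e=[18,-10,32] → .
    (1,7)@(3, 15): e=[30,10,0] → X  [on edge]
    (2,7)@(5, 15): e=[26,-10,24] → .
  covered (6 px):
    . . . . . .
    . . . . . .
    . . . . . .
    X . . . . .
    X X . . . .
    . X . . . .
    . X . . . .
    . X . . . .
    . . . . . .
    . . . . . .
T1:
  2·area = 108  (B↔C swapped to make it positive)
  edge (9, 19)→(2, 14): d=(-7,-5) top-left  bias=+0
  edge (2, 14)→(11, 5): d=(9,-9) top-left  bias=+0
  edge (11, 5)→(9, 19): d=(-2,14) right/bottom  bias=-1
    (5,2)@(11, 5): e=[108,0,0] → .  [on edge]
    (4,3)@(9, 7): e=[84,0,24] → X  [on edge]
    (5,3)@(11, 7): e=[94,18,-4] → .
    (3,4)@(7, 9): e=[60,0,48] → X  [on edge]
    (5,4)@(11, 9): e=[80,36,-8] → .
    (2,5)@(5, 11): e=[36,0,72] → X  [on edge]
    (5,5)@(11, 11): e=[66,54,-12] → .
    (1,6)@(3, 13): e=[12,0,96] → X  [on edge]
    (5,6)@(11, 13): e=[52,72,-16] → .
    (0,7)@(1, 15): e=[-12,0,120] → .  [on edge]
    (1,7)@(3, 15): e=[-2,18,92] → .
    (2,7)@(5, 15): e=[8,36,64] → X
    (4,9)@(9, 19): e=[0,108,0] → .  [on edge]
  covered (15 px):
    . . . . . .
    . . . . . .
    . . . . . .
    . . . . X .
    . . . X X .
    . . X X X .
    . X X X X .
    . . X X X .
    . . . X X .
    . . . . . .

Z-buffer (winner per pixel, '.' = empty):
  . . . . . .
  . . . . . .
  . . . . . .
  0 . . . 1 .
  0 0 . 1 1 .
  . 0 1 1 1 .
  . 1 1 1 1 .
  . 0 1 1 1 .
  . . . 1 1 .
  . . . . . .

Final: 0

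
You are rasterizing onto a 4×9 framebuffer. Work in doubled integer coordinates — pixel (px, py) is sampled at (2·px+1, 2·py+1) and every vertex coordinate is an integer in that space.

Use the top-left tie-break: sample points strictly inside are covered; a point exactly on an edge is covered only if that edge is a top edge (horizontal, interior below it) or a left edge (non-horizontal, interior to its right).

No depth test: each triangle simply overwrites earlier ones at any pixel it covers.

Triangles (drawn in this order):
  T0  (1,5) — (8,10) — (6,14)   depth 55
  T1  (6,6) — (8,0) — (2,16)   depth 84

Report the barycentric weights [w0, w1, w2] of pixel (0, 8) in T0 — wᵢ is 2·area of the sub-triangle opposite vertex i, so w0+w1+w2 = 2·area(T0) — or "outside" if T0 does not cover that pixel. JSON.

T0:
  2·area = 38
  edge (1, 5)→(8, 10): d=(7,5) right/bottom  bias=-1
  edge (8, 10)→(6, 14): d=(-2,4) right/bottom  bias=-1
  edge (6, 14)→(1, 5): d=(-5,-9) top-left  bias=+0
    (0,2)@(1, 5): e=[0,38,0] → ·  [on edge]
    (1,3)@(3, 7): e=[4,26,8] → █
    (2,3)@(5, 7): e=[-6,18,26] → ·
    (1,4)@(3, 9): e=[18,22,-2] → ·
    (2,4)@(5, 9): e=[8,14,16] → █
    (3,4)@(7, 9): e=[-2,6,34] → ·
    (2,5)@(5, 11): e=[22,10,6] → █
    (3,5)@(7, 11): e=[12,2,24] → █
    (2,6)@(5, 13): e=[36,6,-4] → ·
    (3,6)@(7, 13): e=[26,-2,14] → ·
  covered (4 px):
    · · · ·
    · · · ·
    · · · ·
    · █ · ·
    · · █ ·
    · · █ █
    · · · ·
    · · · ·
    · · · ·
T1:
  2·area = 4  (B↔C swapped to make it positive)
  edge (6, 6)→(2, 16): d=(-4,10) right/bottom  bias=-1
  edge (2, 16)→(8, 0): d=(6,-16) top-left  bias=+0
  edge (8, 0)→(6, 6): d=(-2,6) right/bottom  bias=-1
    (3,1)@(7, 3): e=[2,2,0] → ·  [on edge]
    (2,4)@(5, 9): e=[-2,6,0] → ·  [on edge]
    (1,7)@(3, 15): e=[-6,10,0] → ·  [on edge]
  covered (0 px):
    · · · ·
    · · · ·
    · · · ·
    · · · ·
    · · · ·
    · · · ·
    · · · ·
    · · · ·
    · · · ·

Result: "outside"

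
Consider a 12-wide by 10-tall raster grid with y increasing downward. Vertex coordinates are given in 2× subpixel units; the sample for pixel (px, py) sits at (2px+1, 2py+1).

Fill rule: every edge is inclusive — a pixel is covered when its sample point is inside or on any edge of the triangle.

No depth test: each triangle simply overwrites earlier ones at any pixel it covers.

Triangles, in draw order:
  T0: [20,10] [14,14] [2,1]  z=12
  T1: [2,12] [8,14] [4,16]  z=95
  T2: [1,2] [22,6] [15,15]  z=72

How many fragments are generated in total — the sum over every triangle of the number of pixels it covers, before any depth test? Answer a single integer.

T0:
  2·area = 126
  edge (20, 10)→(14, 14): d=(-6,4) inclusive
  edge (14, 14)→(2, 1): d=(-12,-13) inclusive
  edge (2, 1)→(20, 10): d=(18,9) inclusive
    (2,1)@(5, 3): e=[102,15,9] → X
    (3,1)@(7, 3): e=[94,41,-9] → .
    (2,2)@(5, 5): e=[90,-9,45] → .
    (3,2)@(7, 5): e=[82,17,27] → X
    (4,2)@(9, 5): e=[74,43,9] → X
    (5,2)@(11, 5): e=[66,69,-9] → .
    (3,3)@(7, 7): e=[70,-7,63] → .
    (4,3)@(9, 7): e=[62,19,45] → X
    (5,3)@(11, 7): e=[54,45,27] → X
    (6,3)@(13, 7): e=[46,71,9] → X
    (7,3)@(15, 7): e=[38,97,-9] → .
    (4,4)@(9, 9): e=[50,-5,81] → .
  covered (14 px):
    . . . . . . . . . . . .
    . . X . . . . . . . . .
    . . . X X . . . . . . .
    . . . . X X X . . . . .
    . . . . . X X X X . . .
    . . . . . . X X X . . .
    . . . . . . . X . . . .
    . . . . . . . . . . . .
    . . . . . . . . . . . .
    . . . . . . . . . . . .
T1:
  2·area = 20
  edge (2, 12)→(8, 14): d=(6,2) inclusive
  edge (8, 14)→(4, 16): d=(-4,2) inclusive
  edge (4, 16)→(2, 12): d=(-2,-4) inclusive
    (1,6)@(3, 13): e=[4,14,2] → X
    (2,6)@(5, 13): e=[0,10,10] → X  [on edge]
    (3,6)@(7, 13): e=[-4,6,18] → .
    (1,7)@(3, 15): e=[16,6,-2] → .
    (2,7)@(5, 15): e=[12,2,6] → X
    (3,7)@(7, 15): e=[8,-2,14] → .
    (5,7)@(11, 15): e=[0,-10,30] → .  [on edge]
    (2,8)@(5, 17): e=[24,-6,2] → .
    (8,8)@(17, 17): e=[0,-30,50] → .  [on edge]
    (11,9)@(23, 19): e=[0,-50,70] → .  [on edge]
  covered (3 px):
    . . . . . . . . . . . .
    . . . . . . . . . . . .
    . . . . . . . . . . . .
    . . . . . . . . . . . .
    . . . . . . . . . . . .
    . . . . . . . . . . . .
    . X X . . . . . . . . .
    . . X . . . . . . . . .
    . . . . . . . . . . . .
    . . . . . . . . . . . .
T2:
  2·area = 217
  edge (1, 2)→(22, 6): d=(21,4) inclusive
  edge (22, 6)→(15, 15): d=(-7,9) inclusive
  edge (15, 15)→(1, 2): d=(-14,-13) inclusive
    (1,1)@(3, 3): e=[13,192,12] → X
    (2,1)@(5, 3): e=[5,174,38] → X
    (3,1)@(7, 3): e=[-3,156,64] → .
    (1,2)@(3, 5): e=[55,178,-16] → .
    (2,2)@(5, 5): e=[47,160,10] → X
    (3,2)@(7, 5): e=[39,142,36] → X
    (4,2)@(9, 5): e=[31,124,62] → X
    (5,2)@(11, 5): e=[23,106,88] → X
    (6,2)@(13, 5): e=[15,88,114] → X
    (7,2)@(15, 5): e=[7,70,140] → X
    (8,2)@(17, 5): e=[-1,52,166] → .
    (2,3)@(5, 7): e=[89,146,-18] → .
    (7,7)@(15, 15): e=[217,0,0] → X  [on edge]
  covered (29 px):
    . . . . . . . . . . . .
    . X X . . . . . . . . .
    . . X X X X X X . . . .
    . . . X X X X X X X X .
    . . . . X X X X X X . .
    . . . . . X X X X . . .
    . . . . . . X X . . . .
    . . . . . . . X . . . .
    . . . . . . . . . . . .
    . . . . . . . . . . . .

Result: 46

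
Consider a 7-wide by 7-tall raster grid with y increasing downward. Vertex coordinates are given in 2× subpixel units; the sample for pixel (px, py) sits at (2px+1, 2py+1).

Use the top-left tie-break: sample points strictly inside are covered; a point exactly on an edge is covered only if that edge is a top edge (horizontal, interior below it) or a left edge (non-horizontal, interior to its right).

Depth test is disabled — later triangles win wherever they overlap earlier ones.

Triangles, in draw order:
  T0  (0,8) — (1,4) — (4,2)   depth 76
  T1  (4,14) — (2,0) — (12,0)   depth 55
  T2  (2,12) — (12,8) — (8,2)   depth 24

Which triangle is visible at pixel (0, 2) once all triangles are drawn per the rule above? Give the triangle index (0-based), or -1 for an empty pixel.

T0:
  2·area = 10
  edge (0, 8)→(1, 4): d=(1,-4) top-left  bias=+0
  edge (1, 4)→(4, 2): d=(3,-2) top-left  bias=+0
  edge (4, 2)→(0, 8): d=(-4,6) right/bottom  bias=-1
    (1,1)@(3, 3): e=[7,1,2] → #
    (2,1)@(5, 3): e=[15,5,-10] → ·
    (0,2)@(1, 5): e=[1,3,6] → #
    (1,2)@(3, 5): e=[9,7,-6] → ·
    (0,3)@(1, 7): e=[3,9,-2] → ·
  covered (2 px):
    · · · · · · ·
    · # · · · · ·
    # · · · · · ·
    · · · · · · ·
    · · · · · · ·
    · · · · · · ·
    · · · · · · ·
T1:
  2·area = 140
  edge (4, 14)→(2, 0): d=(-2,-14) top-left  bias=+0
  edge (2, 0)→(12, 0): d=(10,0) top-left  bias=+0
  edge (12, 0)→(4, 14): d=(-8,14) right/bottom  bias=-1
    (1,0)@(3, 1): e=[12,10,118] → #
    (2,0)@(5, 1): e=[40,10,90] → #
    (3,0)@(7, 1): e=[68,10,62] → #
    (4,0)@(9, 1): e=[96,10,34] → #
    (5,0)@(11, 1): e=[124,10,6] → #
    (6,0)@(13, 1): e=[152,10,-22] → ·
    (1,1)@(3, 3): e=[8,30,102] → #
    (5,1)@(11, 3): e=[120,30,-10] → ·
    (1,2)@(3, 5): e=[4,50,86] → #
    (5,2)@(11, 5): e=[116,50,-26] → ·
    (1,3)@(3, 7): e=[0,70,70] → #  [on edge]
    (4,3)@(9, 7): e=[84,70,-14] → ·
  covered (18 px):
    · # # # # # ·
    · # # # # · ·
    · # # # # · ·
    · # # # · · ·
    · · # · · · ·
    · · # · · · ·
    · · · · · · ·
T2:
  2·area = 76  (B↔C swapped to make it positive)
  edge (2, 12)→(8, 2): d=(6,-10) top-left  bias=+0
  edge (8, 2)→(12, 8): d=(4,6) right/bottom  bias=-1
  edge (12, 8)→(2, 12): d=(-10,4) right/bottom  bias=-1
    (3,2)@(7, 5): e=[8,18,50] → #
    (4,2)@(9, 5): e=[28,6,42] → #
    (5,2)@(11, 5): e=[48,-6,34] → ·
    (2,3)@(5, 7): e=[0,38,38] → #  [on edge]
    (5,3)@(11, 7): e=[60,2,14] → #
    (6,3)@(13, 7): e=[80,-10,6] → ·
    (2,4)@(5, 9): e=[12,46,18] → #
    (5,4)@(11, 9): e=[72,10,-6] → ·
    (1,5)@(3, 11): e=[4,66,6] → #
    (2,5)@(5, 11): e=[24,54,-2] → ·
    (3,5)@(7, 11): e=[44,42,-10] → ·
    (4,5)@(9, 11): e=[64,30,-18] → ·
  covered (10 px):
    · · · · · · ·
    · · · · · · ·
    · · · # # · ·
    · · # # # # ·
    · · # # # · ·
    · # · · · · ·
    · · · · · · ·

Z-buffer (winner per pixel, '.' = empty):
  . 1 1 1 1 1 .
  . 1 1 1 1 . .
  0 1 1 2 2 . .
  . 1 2 2 2 2 .
  . . 2 2 2 . .
  . 2 1 . . . .
  . . . . . . .

Answer: 0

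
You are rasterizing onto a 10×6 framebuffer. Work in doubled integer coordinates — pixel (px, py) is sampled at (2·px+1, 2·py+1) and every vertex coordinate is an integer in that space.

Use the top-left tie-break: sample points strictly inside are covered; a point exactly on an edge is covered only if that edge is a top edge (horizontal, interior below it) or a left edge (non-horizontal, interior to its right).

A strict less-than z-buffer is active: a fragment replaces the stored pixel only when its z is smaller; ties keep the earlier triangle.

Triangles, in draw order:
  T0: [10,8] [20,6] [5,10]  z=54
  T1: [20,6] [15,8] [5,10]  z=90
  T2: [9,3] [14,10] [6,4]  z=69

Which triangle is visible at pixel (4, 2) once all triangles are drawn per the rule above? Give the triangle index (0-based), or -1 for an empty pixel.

T0:
  2·area = 10
  edge (10, 8)→(20, 6): d=(10,-2) top-left  bias=+0
  edge (20, 6)→(5, 10): d=(-15,4) right/bottom  bias=-1
  edge (5, 10)→(10, 8): d=(5,-2) top-left  bias=+0
    (7,3)@(15, 7): e=[0,5,5] → X  [on edge]
    (8,3)@(17, 7): e=[4,-3,9] → .
    (2,4)@(5, 9): e=[0,15,-5] → .  [on edge]
    (7,4)@(15, 9): e=[20,-25,15] → .
  covered (1 px):
    . . . . . . . . . .
    . . . . . . . . . .
    . . . . . . . . . .
    . . . . . . . X . .
    . . . . . . . . . .
    . . . . . . . . . .
T1:
  2·area = 10
  edge (20, 6)→(15, 8): d=(-5,2) right/bottom  bias=-1
  edge (15, 8)→(5, 10): d=(-10,2) right/bottom  bias=-1
  edge (5, 10)→(20, 6): d=(15,-4) top-left  bias=+0
    (8,3)@(17, 7): e=[1,6,3] → X
    (9,3)@(19, 7): e=[-3,2,11] → .
    (4,4)@(9, 9): e=[7,2,1] → X
    (5,4)@(11, 9): e=[3,-2,9] → .
    (8,4)@(17, 9): e=[-9,-14,33] → .
    (4,5)@(9, 11): e=[-3,-18,31] → .
  covered (2 px):
    . . . . . . . . . .
    . . . . . . . . . .
    . . . . . . . . . .
    . . . . . . . . X .
    . . . . X . . . . .
    . . . . . . . . . .
T2:
  2·area = 26
  edge (9, 3)→(14, 10): d=(5,7) right/bottom  bias=-1
  edge (14, 10)→(6, 4): d=(-8,-6) top-left  bias=+0
  edge (6, 4)→(9, 3): d=(3,-1) top-left  bias=+0
    (7,0)@(15, 1): e=[-52,78,0] → .  [on edge]
    (4,1)@(9, 3): e=[0,26,0] → .  [on edge]
    (1,2)@(3, 5): e=[52,-26,0] → .  [on edge]
    (4,2)@(9, 5): e=[10,10,6] → X
    (5,2)@(11, 5): e=[-4,22,8] → .
    (4,3)@(9, 7): e=[20,-6,12] → .
    (5,3)@(11, 7): e=[6,6,14] → X
    (6,3)@(13, 7): e=[-8,18,16] → .
    (5,4)@(11, 9): e=[16,-10,20] → .
    (6,4)@(13, 9): e=[2,2,22] → X
    (7,4)@(15, 9): e=[-12,14,24] → .
    (6,5)@(13, 11): e=[12,-14,28] → .
  covered (3 px):
    . . . . . . . . . .
    . . . . . . . . . .
    . . . . X . . . . .
    . . . . . X . . . .
    . . . . . . X . . .
    . . . . . . . . . .

Z-buffer (winner per pixel, '.' = empty):
  . . . . . . . . . .
  . . . . . . . . . .
  . . . . 2 . . . . .
  . . . . . 2 . 0 1 .
  . . . . 1 . 2 . . .
  . . . . . . . . . .

Result: 2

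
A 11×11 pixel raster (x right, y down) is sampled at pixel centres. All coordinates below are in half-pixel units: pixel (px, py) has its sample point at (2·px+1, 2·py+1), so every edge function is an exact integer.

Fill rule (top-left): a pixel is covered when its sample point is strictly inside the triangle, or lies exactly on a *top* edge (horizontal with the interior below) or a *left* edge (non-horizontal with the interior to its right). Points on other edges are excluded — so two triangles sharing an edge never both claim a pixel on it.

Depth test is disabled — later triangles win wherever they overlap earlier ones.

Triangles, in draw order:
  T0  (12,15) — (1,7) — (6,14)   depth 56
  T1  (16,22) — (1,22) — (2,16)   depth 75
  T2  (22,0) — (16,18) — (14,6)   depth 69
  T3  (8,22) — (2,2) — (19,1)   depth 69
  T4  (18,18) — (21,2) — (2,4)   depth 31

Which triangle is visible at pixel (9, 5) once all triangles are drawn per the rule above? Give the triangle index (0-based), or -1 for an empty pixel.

T0:
  2·area = 37  (B↔C swapped to make it positive)
  edge (12, 15)→(6, 14): d=(-6,-1) top-left  bias=+0
  edge (6, 14)→(1, 7): d=(-5,-7) top-left  bias=+0
  edge (1, 7)→(12, 15): d=(11,8) right/bottom  bias=-1
    (0,3)@(1, 7): e=[37,0,0] → .  [on edge]
    (1,4)@(3, 9): e=[27,4,6] → X
    (2,4)@(5, 9): e=[29,18,-10] → .
    (1,5)@(3, 11): e=[15,-6,28] → .
    (2,5)@(5, 11): e=[17,8,12] → X
    (3,5)@(7, 11): e=[19,22,-4] → .
    (2,6)@(5, 13): e=[5,-2,34] → .
    (3,6)@(7, 13): e=[7,12,18] → X
    (4,6)@(9, 13): e=[9,26,2] → X
    (5,6)@(11, 13): e=[11,40,-14] → .
    (3,7)@(7, 15): e=[-5,2,40] → .
    (4,7)@(9, 15): e=[-3,16,24] → .
    (5,10)@(11, 21): e=[-37,0,74] → .  [on edge]
  covered (4 px):
    . . . . . . . . . . .
    . . . . . . . . . . .
    . . . . . . . . . . .
    . . . . . . . . . . .
    . X . . . . . . . . .
    . . X . . . . . . . .
    . . . X X . . . . . .
    . . . . . . . . . . .
    . . . . . . . . . . .
    . . . . . . . . . . .
    . . . . . . . . . . .
T1:
  2·area = 90
  edge (16, 22)→(1, 22): d=(-15,0) right/bottom  bias=-1
  edge (1, 22)→(2, 16): d=(1,-6) top-left  bias=+0
  edge (2, 16)→(16, 22): d=(14,6) right/bottom  bias=-1
    (1,8)@(3, 17): e=[75,7,8] → X
    (2,8)@(5, 17): e=[75,19,-4] → .
    (1,9)@(3, 19): e=[45,9,36] → X
    (2,9)@(5, 19): e=[45,21,24] → X
    (3,9)@(7, 19): e=[45,33,12] → X
    (4,9)@(9, 19): e=[45,45,0] → .  [on edge]
    (1,10)@(3, 21): e=[15,11,64] → X
    (4,10)@(9, 21): e=[15,47,28] → X
    (5,10)@(11, 21): e=[15,59,16] → X
    (6,10)@(13, 21): e=[15,71,4] → X
    (7,10)@(15, 21): e=[15,83,-8] → .
  covered (10 px):
    . . . . . . . . . . .
    . . . . . . . . . . .
    . . . . . . . . . . .
    . . . . . . . . . . .
    . . . . . . . . . . .
    . . . . . . . . . . .
    . . . . . . . . . . .
    . . . . . . . . . . .
    . X . . . . . . . . .
    . X X X . . . . . . .
    . X X X X X X . . . .
T2:
  2·area = 108
  edge (22, 0)→(16, 18): d=(-6,18) right/bottom  bias=-1
  edge (16, 18)→(14, 6): d=(-2,-12) top-left  bias=+0
  edge (14, 6)→(22, 0): d=(8,-6) top-left  bias=+0
    (10,0)@(21, 1): e=[12,94,2] → X
    (9,1)@(19, 3): e=[36,66,6] → X
    (10,1)@(21, 3): e=[0,90,18] → .  [on edge]
    (8,2)@(17, 5): e=[60,38,10] → X
    (10,2)@(21, 5): e=[-12,86,34] → .
    (7,3)@(15, 7): e=[84,10,14] → X
    (10,3)@(21, 7): e=[-24,82,50] → .
    (7,4)@(15, 9): e=[72,6,30] → X
    (9,4)@(19, 9): e=[0,54,54] → .  [on edge]
    (7,5)@(15, 11): e=[60,2,46] → X
    (9,5)@(19, 11): e=[-12,50,70] → .
    (7,6)@(15, 13): e=[48,-2,62] → .
    (8,7)@(17, 15): e=[0,18,90] → .  [on edge]
    (7,10)@(15, 21): e=[0,-18,126] → .  [on edge]
  covered (12 px):
    . . . . . . . . . . X
    . . . . . . . . . X .
    . . . . . . . . X X .
    . . . . . . . X X X .
    . . . . . . . X X . .
    . . . . . . . X X . .
    . . . . . . . . X . .
    . . . . . . . . . . .
    . . . . . . . . . . .
    . . . . . . . . . . .
    . . . . . . . . . . .
T3:
  2·area = 346
  edge (8, 22)→(2, 2): d=(-6,-20) top-left  bias=+0
  edge (2, 2)→(19, 1): d=(17,-1) top-left  bias=+0
  edge (19, 1)→(8, 22): d=(-11,21) right/bottom  bias=-1
    (9,0)@(19, 1): e=[346,0,0] → .  [on edge]
    (1,1)@(3, 3): e=[14,18,314] → X
    (2,1)@(5, 3): e=[54,20,272] → X
    (3,1)@(7, 3): e=[94,22,230] → X
    (4,1)@(9, 3): e=[134,24,188] → X
    (5,1)@(11, 3): e=[174,26,146] → X
    (6,1)@(13, 3): e=[214,28,104] → X
    (7,1)@(15, 3): e=[254,30,62] → X
    (8,1)@(17, 3): e=[294,32,20] → X
    (9,1)@(19, 3): e=[334,34,-22] → .
    (1,2)@(3, 5): e=[2,52,292] → X
    (8,2)@(17, 5): e=[282,66,-2] → .
  covered (40 px):
    . . . . . . . . . . .
    . X X X X X X X X . .
    . X X X X X X X . . .
    . . X X X X X X . . .
    . . X X X X X . . . .
    . . X X X X X . . . .
    . . . X X X . . . . .
    . . . X X X . . . . .
    . . . X X . . . . . .
    . . . . X . . . . . .
    . . . . . . . . . . .
T4:
  2·area = 298  (B↔C swapped to make it positive)
  edge (18, 18)→(2, 4): d=(-16,-14) top-left  bias=+0
  edge (2, 4)→(21, 2): d=(19,-2) top-left  bias=+0
  edge (21, 2)→(18, 18): d=(-3,16) right/bottom  bias=-1
    (6,1)@(13, 3): e=[170,3,125] → X
    (7,1)@(15, 3): e=[198,7,93] → X
    (8,1)@(17, 3): e=[226,11,61] → X
    (9,1)@(19, 3): e=[254,15,29] → X
    (10,1)@(21, 3): e=[282,19,-3] → .
    (2,2)@(5, 5): e=[26,25,247] → X
    (3,2)@(7, 5): e=[54,29,215] → X
    (4,2)@(9, 5): e=[82,33,183] → X
    (5,2)@(11, 5): e=[110,37,151] → X
    (10,2)@(21, 5): e=[250,57,-9] → .
    (2,3)@(5, 7): e=[-6,63,241] → .
    (3,3)@(7, 7): e=[22,67,209] → X
  covered (36 px):
    . . . . . . . . . . .
    . . . . . . X X X X .
    . . X X X X X X X X .
    . . . X X X X X X X .
    . . . . X X X X X X .
    . . . . . X X X X X .
    . . . . . . X X X . .
    . . . . . . . X X . .
    . . . . . . . . X . .
    . . . . . . . . . . .
    . . . . . . . . . . .

Z-buffer (winner per pixel, '.' = empty):
  . . . . . . . . . . 2
  . 3 3 3 3 3 4 4 4 4 .
  . 3 4 4 4 4 4 4 4 4 .
  . . 3 4 4 4 4 4 4 4 .
  . 0 3 3 4 4 4 4 4 4 .
  . . 3 3 3 4 4 4 4 4 .
  . . . 3 3 3 4 4 4 . .
  . . . 3 3 3 . 4 4 . .
  . 1 . 3 3 . . . 4 . .
  . 1 1 1 3 . . . . . .
  . 1 1 1 1 1 1 . . . .

Final: 4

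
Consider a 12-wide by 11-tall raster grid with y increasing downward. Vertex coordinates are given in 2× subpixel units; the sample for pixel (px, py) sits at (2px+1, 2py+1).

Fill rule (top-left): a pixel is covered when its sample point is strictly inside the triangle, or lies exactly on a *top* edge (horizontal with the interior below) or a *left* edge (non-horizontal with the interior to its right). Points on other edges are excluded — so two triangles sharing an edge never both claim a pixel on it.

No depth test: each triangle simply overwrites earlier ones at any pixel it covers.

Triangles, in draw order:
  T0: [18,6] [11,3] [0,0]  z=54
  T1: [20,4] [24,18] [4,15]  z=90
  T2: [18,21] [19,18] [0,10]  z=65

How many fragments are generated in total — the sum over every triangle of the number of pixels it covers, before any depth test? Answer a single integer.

T0:
  2·area = 12  (B↔C swapped to make it positive)
  edge (18, 6)→(0, 0): d=(-18,-6) top-left  bias=+0
  edge (0, 0)→(11, 3): d=(11,3) right/bottom  bias=-1
  edge (11, 3)→(18, 6): d=(7,3) right/bottom  bias=-1
    (1,0)@(3, 1): e=[0,2,10] → █  [on edge]
    (2,0)@(5, 1): e=[12,-4,4] → ·
    (1,1)@(3, 3): e=[-36,24,24] → ·
    (4,1)@(9, 3): e=[0,6,6] → █  [on edge]
    (5,1)@(11, 3): e=[12,0,0] → ·  [on edge]
    (4,2)@(9, 5): e=[-36,28,20] → ·
    (7,2)@(15, 5): e=[0,10,2] → █  [on edge]
    (8,2)@(17, 5): e=[12,4,-4] → ·
    (7,3)@(15, 7): e=[-36,32,16] → ·
    (10,3)@(21, 7): e=[0,14,-2] → ·  [on edge]
  covered (3 px):
    · █ · · · · · · · · · ·
    · · · · █ · · · · · · ·
    · · · · · · · █ · · · ·
    · · · · · · · · · · · ·
    · · · · · · · · · · · ·
    · · · · · · · · · · · ·
    · · · · · · · · · · · ·
    · · · · · · · · · · · ·
    · · · · · · · · · · · ·
    · · · · · · · · · · · ·
    · · · · · · · · · · · ·
T1:
  2·area = 268
  edge (20, 4)→(24, 18): d=(4,14) right/bottom  bias=-1
  edge (24, 18)→(4, 15): d=(-20,-3) top-left  bias=+0
  edge (4, 15)→(20, 4): d=(16,-11) top-left  bias=+0
    (9,2)@(19, 5): e=[18,245,5] → █
    (10,2)@(21, 5): e=[-10,251,27] → ·
    (8,3)@(17, 7): e=[54,199,15] → █
    (10,3)@(21, 7): e=[-2,211,59] → ·
    (6,4)@(13, 9): e=[118,147,3] → █
    (7,4)@(15, 9): e=[90,153,25] → █
    (10,4)@(21, 9): e=[6,171,91] → █
    (11,4)@(23, 9): e=[-22,177,113] → ·
    (5,5)@(11, 11): e=[154,101,13] → █
    (11,5)@(23, 11): e=[-14,137,145] → ·
    (3,6)@(7, 13): e=[218,49,1] → █
    (4,6)@(9, 13): e=[190,55,23] → █
  covered (35 px):
    · · · · · · · · · · · ·
    · · · · · · · · · · · ·
    · · · · · · · · · █ · ·
    · · · · · · · · █ █ · ·
    · · · · · · █ █ █ █ █ ·
    · · · · · █ █ █ █ █ █ ·
    · · · █ █ █ █ █ █ █ █ ·
    · · █ █ █ █ █ █ █ █ █ █
    · · · · · · · · · █ █ █
    · · · · · · · · · · · ·
    · · · · · · · · · · · ·
T2:
  2·area = 65  (B↔C swapped to make it positive)
  edge (18, 21)→(0, 10): d=(-18,-11) top-left  bias=+0
  edge (0, 10)→(19, 18): d=(19,8) right/bottom  bias=-1
  edge (19, 18)→(18, 21): d=(-1,3) right/bottom  bias=-1
    (2,6)@(5, 13): e=[1,17,47] → █
    (3,6)@(7, 13): e=[23,1,41] → █
    (4,6)@(9, 13): e=[45,-15,35] → ·
    (2,7)@(5, 15): e=[-35,55,45] → ·
    (3,7)@(7, 15): e=[-13,39,39] → ·
    (4,7)@(9, 15): e=[9,23,33] → █
    (5,7)@(11, 15): e=[31,7,27] → █
    (6,7)@(13, 15): e=[53,-9,21] → ·
    (4,8)@(9, 17): e=[-27,61,31] → ·
    (5,8)@(11, 17): e=[-5,45,25] → ·
    (6,8)@(13, 17): e=[17,29,19] → █
    (7,8)@(15, 17): e=[39,13,13] → █
  covered (8 px):
    · · · · · · · · · · · ·
    · · · · · · · · · · · ·
    · · · · · · · · · · · ·
    · · · · · · · · · · · ·
    · · · · · · · · · · · ·
    · · · · · · · · · · · ·
    · · █ █ · · · · · · · ·
    · · · · █ █ · · · · · ·
    · · · · · · █ █ · · · ·
    · · · · · · · █ █ · · ·
    · · · · · · · · · · · ·

Final: 46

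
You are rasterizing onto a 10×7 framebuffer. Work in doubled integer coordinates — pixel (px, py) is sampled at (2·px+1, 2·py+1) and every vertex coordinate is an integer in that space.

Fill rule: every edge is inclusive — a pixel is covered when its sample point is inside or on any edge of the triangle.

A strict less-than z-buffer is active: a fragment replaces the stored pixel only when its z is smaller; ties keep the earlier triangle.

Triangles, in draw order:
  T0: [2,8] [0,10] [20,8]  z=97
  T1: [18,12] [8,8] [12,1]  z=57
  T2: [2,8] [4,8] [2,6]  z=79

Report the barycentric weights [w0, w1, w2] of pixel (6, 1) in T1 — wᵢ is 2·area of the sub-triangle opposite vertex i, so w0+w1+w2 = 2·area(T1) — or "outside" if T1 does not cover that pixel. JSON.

T0:
  2·area = 36  (B↔C swapped to make it positive)
  edge (2, 8)→(20, 8): d=(18,0) inclusive
  edge (20, 8)→(0, 10): d=(-20,2) inclusive
  edge (0, 10)→(2, 8): d=(2,-2) inclusive
    (4,0)@(9, 1): e=[-126,162,0] → .  [on edge]
    (3,1)@(7, 3): e=[-90,126,0] → .  [on edge]
    (2,2)@(5, 5): e=[-54,90,0] → .  [on edge]
    (1,3)@(3, 7): e=[-18,54,0] → .  [on edge]
    (0,4)@(1, 9): e=[18,18,0] → X  [on edge]
    (1,4)@(3, 9): e=[18,14,4] → X
    (2,4)@(5, 9): e=[18,10,8] → X
    (3,4)@(7, 9): e=[18,6,12] → X
    (4,4)@(9, 9): e=[18,2,16] → X
    (5,4)@(11, 9): e=[18,-2,20] → .
    (0,5)@(1, 11): e=[54,-22,4] → .
    (1,5)@(3, 11): e=[54,-26,8] → .
  covered (5 px):
    . . . . . . . . . .
    . . . . . . . . . .
    . . . . . . . . . .
    . . . . . . . . . .
    X X X X X . . . . .
    . . . . . . . . . .
    . . . . . . . . . .
T1:
  2·area = 86
  edge (18, 12)→(8, 8): d=(-10,-4) inclusive
  edge (8, 8)→(12, 1): d=(4,-7) inclusive
  edge (12, 1)→(18, 12): d=(6,11) inclusive
    (5,1)@(11, 3): e=[62,1,23] → X
    (6,1)@(13, 3): e=[70,15,1] → X
    (7,1)@(15, 3): e=[78,29,-21] → .
    (5,2)@(11, 5): e=[42,9,35] → X
    (7,2)@(15, 5): e=[58,37,-9] → .
    (4,3)@(9, 7): e=[14,3,69] → X
    (7,3)@(15, 7): e=[38,45,3] → X
    (8,3)@(17, 7): e=[46,59,-19] → .
    (4,4)@(9, 9): e=[-6,11,81] → .
    (5,4)@(11, 9): e=[2,25,59] → X
    (8,4)@(17, 9): e=[26,67,-7] → .
    (5,5)@(11, 11): e=[-18,33,71] → .
  covered (12 px):
    . . . . . . . . . .
    . . . . . X X . . .
    . . . . . X X . . .
    . . . . X X X X . .
    . . . . . X X X . .
    . . . . . . . . X .
    . . . . . . . . . .
T2:
  2·area = 4  (B↔C swapped to make it positive)
  edge (2, 8)→(2, 6): d=(0,-2) inclusive
  edge (2, 6)→(4, 8): d=(2,2) inclusive
  edge (4, 8)→(2, 8): d=(-2,0) inclusive
    (0,2)@(1, 5): e=[-2,0,6] → .  [on edge]
    (1,3)@(3, 7): e=[2,0,2] → X  [on edge]
    (2,3)@(5, 7): e=[6,-4,2] → .
    (1,4)@(3, 9): e=[2,4,-2] → .
    (2,4)@(5, 9): e=[6,0,-2] → .  [on edge]
    (3,5)@(7, 11): e=[10,0,-6] → .  [on edge]
    (4,6)@(9, 13): e=[14,0,-10] → .  [on edge]
  covered (1 px):
    . . . . . . . . . .
    . . . . . . . . . .
    . . . . . . . . . .
    . X . . . . . . . .
    . . . . . . . . . .
    . . . . . . . . . .
    . . . . . . . . . .

Result: [15,1,70]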